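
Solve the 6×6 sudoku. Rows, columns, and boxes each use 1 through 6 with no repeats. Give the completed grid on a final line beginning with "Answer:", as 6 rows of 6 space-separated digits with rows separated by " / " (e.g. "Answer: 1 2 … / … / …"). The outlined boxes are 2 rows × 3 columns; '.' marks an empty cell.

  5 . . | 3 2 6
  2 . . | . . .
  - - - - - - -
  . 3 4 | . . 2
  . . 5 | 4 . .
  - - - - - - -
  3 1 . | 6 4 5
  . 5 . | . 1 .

Step 1. [r2c5∈{5}] r2c5 has the single candidate 5 ⇒ r2c5=5.
Step 2. [r2c4∈{1}] nothing but 1 survives at r2c4, so r2c4=1.
Step 3. [r4c5∈{3,6}] across col 5, 3 lands solely at r4c5 ⇒ r4c5=3.
Step 4. [r3c1∈{1,6}] in row 3, 1 fits only at r3c1, so r3c1=1.
Step 5. [r4c1∈{6}] r4c1's peers cover all but 6 ⇒ r4c1=6.
Step 6. [r6c3∈{2,6}] in row 6, 6 fits only at r6c3, so r6c3=6.
Step 7. [r2c2∈{4,6}] in row 2, 6 fits only at r2c2 ⇒ r2c2=6.
Step 8. [r4c2∈{2}] nothing but 2 survives at r4c2. So r4c2=2.
Step 9. [r6c6∈{3}] r6c6 is down to just 3, so r6c6=3.
Step 10. [r3c4∈{5}] r3c4's peers cover all but 5, so r3c4=5.
Step 11. [r4c6∈{1}] r4c6's peers cover all but 1, so r4c6=1.
Step 12. [r2c6∈{4}] only 4 remains possible at r2c6 ⇒ r2c6=4.
Step 13. [r5c3∈{2}] nothing but 2 survives at r5c3 ⇒ r5c3=2.
Step 14. [r1c2∈{4}] r1c2 is down to just 4, so r1c2=4.
Step 15. [r2c3∈{3}] only 3 remains possible at r2c3 ⇒ r2c3=3.
Step 16. [r6c4∈{2}] only 2 remains possible at r6c4, so r6c4=2.
Step 17. [r1c3∈{1}] r1c3 has the single candidate 1 ⇒ r1c3=1.
Step 18. [r6c1∈{4}] r6c1 has the single candidate 4 ⇒ r6c1=4.
Step 19. [r3c5∈{6}] only 6 remains possible at r3c5, so r3c5=6.

Answer: 5 4 1 3 2 6 / 2 6 3 1 5 4 / 1 3 4 5 6 2 / 6 2 5 4 3 1 / 3 1 2 6 4 5 / 4 5 6 2 1 3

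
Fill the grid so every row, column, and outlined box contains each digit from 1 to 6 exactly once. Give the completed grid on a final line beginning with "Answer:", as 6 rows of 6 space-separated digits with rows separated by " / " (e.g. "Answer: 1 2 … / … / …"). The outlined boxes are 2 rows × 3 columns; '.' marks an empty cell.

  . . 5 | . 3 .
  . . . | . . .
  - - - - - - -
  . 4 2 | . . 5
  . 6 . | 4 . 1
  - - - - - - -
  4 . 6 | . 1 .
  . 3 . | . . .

Step 1. [r1c6∈{2,4,6}] row 1 places 4 nowhere but r1c6 ⇒ r1c6=4.
Step 2. [r3c1∈{1,3}] 1 has one home in row 3: r3c1. So r3c1=1.
Step 3. [r3c5∈{6}] r3c5's peers cover all but 6 ⇒ r3c5=6.
Step 4. [r5c2∈{2,5}] 5 has one home in col 2: r5c2 ⇒ r5c2=5.
Step 5. [r6c1∈{2}] r6c1 is down to just 2, so r6c1=2.
Step 6. [r6c6∈{6}] r6c6 has the single candidate 6 ⇒ r6c6=6.
Step 7. [r2c6∈{2}] r2c6 has the single candidate 2. So r2c6=2.
Step 8. [r2c2∈{1}] r2c2 has the single candidate 1 ⇒ r2c2=1.
Step 9. [r2c5∈{5}] nothing but 5 survives at r2c5, so r2c5=5.
Step 10. [r2c4∈{6}] r2c4 is down to just 6 ⇒ r2c4=6.
Step 11. [r2c1∈{3}] nothing but 3 survives at r2c1, so r2c1=3.
Step 12. [r5c6∈{3}] r5c6 has the single candidate 3, so r5c6=3.
Step 13. [r5c4∈{2}] only 2 remains possible at r5c4, so r5c4=2.
Step 14. [r1c1∈{6}] only 6 remains possible at r1c1 ⇒ r1c1=6.
Step 15. [r1c2∈{2}] r1c2 is down to just 2, so r1c2=2.
Step 16. [r6c5∈{4}] only 4 remains possible at r6c5, so r6c5=4.
Step 17. [r3c4∈{3}] r3c4 has the single candidate 3. So r3c4=3.
Step 18. [r1c4∈{1}] r1c4 has the single candidate 1. So r1c4=1.
Step 19. [r6c4∈{5}] r6c4 has the single candidate 5, so r6c4=5.
Step 20. [r4c5∈{2}] r4c5 has the single candidate 2, so r4c5=2.
Step 21. [r4c1∈{5}] only 5 remains possible at r4c1. So r4c1=5.
Step 22. [r4c3∈{3}] r4c3's peers cover all but 3 ⇒ r4c3=3.
Step 23. [r6c3∈{1}] r6c3's peers cover all but 1. So r6c3=1.
Step 24. [r2c3∈{4}] r2c3 is down to just 4. So r2c3=4.

Answer: 6 2 5 1 3 4 / 3 1 4 6 5 2 / 1 4 2 3 6 5 / 5 6 3 4 2 1 / 4 5 6 2 1 3 / 2 3 1 5 4 6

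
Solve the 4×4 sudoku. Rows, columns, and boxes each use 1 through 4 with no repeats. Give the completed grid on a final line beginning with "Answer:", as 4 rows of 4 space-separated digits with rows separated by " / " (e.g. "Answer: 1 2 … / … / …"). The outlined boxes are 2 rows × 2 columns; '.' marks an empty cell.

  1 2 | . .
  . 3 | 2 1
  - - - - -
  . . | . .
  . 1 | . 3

Step 1. [r4c3∈{4}] only 4 remains possible at r4c3 ⇒ r4c3=4.
Step 2. [r3c1∈{2,3,4}] across row 3, 3 lands solely at r3c1 ⇒ r3c1=3.
Step 3. [r2c1∈{4}] r2c1 has the single candidate 4 ⇒ r2c1=4.
Step 4. [r1c4∈{4}] nothing but 4 survives at r1c4. So r1c4=4.
Step 5. [r3c2∈{4}] r3c2's peers cover all but 4. So r3c2=4.
Step 6. [r1c3∈{3}] r1c3 has the single candidate 3, so r1c3=3.
Step 7. [r3c3∈{1}] r3c3 has the single candidate 1, so r3c3=1.
Step 8. [r3c4∈{2}] r3c4's peers cover all but 2, so r3c4=2.
Step 9. [r4c1∈{2}] nothing but 2 survives at r4c1 ⇒ r4c1=2.

Answer: 1 2 3 4 / 4 3 2 1 / 3 4 1 2 / 2 1 4 3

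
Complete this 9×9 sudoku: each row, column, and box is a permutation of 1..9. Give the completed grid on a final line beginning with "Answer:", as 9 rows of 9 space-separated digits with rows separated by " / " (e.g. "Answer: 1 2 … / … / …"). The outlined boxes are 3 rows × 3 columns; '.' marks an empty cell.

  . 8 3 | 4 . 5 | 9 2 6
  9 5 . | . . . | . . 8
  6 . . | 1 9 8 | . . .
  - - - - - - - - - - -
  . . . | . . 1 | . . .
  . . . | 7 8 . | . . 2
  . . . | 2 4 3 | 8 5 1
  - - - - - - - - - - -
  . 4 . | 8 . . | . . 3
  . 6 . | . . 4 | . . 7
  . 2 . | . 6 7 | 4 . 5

Step 1. [r3c2∈{7}] nothing but 7 survives at r3c2 ⇒ r3c2=7.
Step 2. [r4c9∈{4,9}] col 9 places 9 nowhere but r4c9, so r4c9=9.
Step 3. [r4c1∈{2,3,4,5,7,8}] r4c1 is the only open cell in col 1 admitting 2 ⇒ r4c1=2.
Step 4. [r4c3∈{4,5,6,7,8}] 8 has one home in row 4: r4c3. So r4c3=8.
Step 5. [r4c8∈{3,4,6,7}] 4 has one home in row 4: r4c8 ⇒ r4c8=4.
Step 6. [r1c1∈{1}] r1c1's peers cover all but 1. So r1c1=1.
Step 7. [r3c8∈{3}] only 3 remains possible at r3c8 ⇒ r3c8=3.
Step 8. [r5c8∈{6}] nothing but 6 survives at r5c8 ⇒ r5c8=6.
Step 9. [r5c1∈{3,4,5}] col 1 places 4 nowhere but r5c1, so r5c1=4.
Step 10. [r5c3∈{1,5,9}] 5 has one home in row 5: r5c3. So r5c3=5.
Step 11. [r2c8∈{1,7}] across col 8, 7 lands solely at r2c8 ⇒ r2c8=7.
Step 12. [r4c5∈{5}] r4c5 is down to just 5, so r4c5=5.
Step 13. [r8c4∈{3,5,9}] across col 4, 5 lands solely at r8c4, so r8c4=5.
Step 14. [r9c4∈{3,9}] col 4 places 9 nowhere but r9c4, so r9c4=9.
Step 15. [r7c6∈{2}] r7c6's peers cover all but 2 ⇒ r7c6=2.
Step 16. [r7c5∈{1}] r7c5 is down to just 1. So r7c5=1.
Step 17. [r5c2∈{1,3,9}] r5c2 is the only open cell in row 5 admitting 1 ⇒ r5c2=1.
Step 18. [r2c3∈{2,4}] in row 2, 4 fits only at r2c3. So r2c3=4.
Step 19. [r2c4∈{3,6}] in col 4, 3 fits only at r2c4, so r2c4=3.
Step 20. [r7c8∈{9}] r7c8 has the single candidate 9. So r7c8=9.
Step 21. [r6c3∈{6,7,9}] 6 has one home in row 6: r6c3 ⇒ r6c3=6.
Step 22. [r9c3∈{1}] r9c3 is down to just 1 ⇒ r9c3=1.
Step 23. [r8c8∈{1,8}] 1 has one home in col 8: r8c8, so r8c8=1.
Step 24. [r9c1∈{3,8}] in row 9, 3 fits only at r9c1, so r9c1=3.
Step 25. [r5c7∈{3}] r5c7 has the single candidate 3 ⇒ r5c7=3.
Step 26. [r6c1∈{7}] r6c1 is down to just 7 ⇒ r6c1=7.
Step 27. [r2c6∈{6}] r2c6 is down to just 6 ⇒ r2c6=6.
Step 28. [r3c3∈{2}] r3c3 has the single candidate 2. So r3c3=2.
Step 29. [r4c7∈{7}] r4c7 is down to just 7 ⇒ r4c7=7.
Step 30. [r6c2∈{9}] r6c2 is down to just 9 ⇒ r6c2=9.
Step 31. [r7c1∈{5}] r7c1's peers cover all but 5. So r7c1=5.
Step 32. [r7c7∈{6}] nothing but 6 survives at r7c7 ⇒ r7c7=6.
Step 33. [r4c4∈{6}] r4c4 has the single candidate 6, so r4c4=6.
Step 34. [r5c6∈{9}] r5c6 has the single candidate 9, so r5c6=9.
Step 35. [r8c7∈{2}] r8c7's peers cover all but 2 ⇒ r8c7=2.
Step 36. [r8c1∈{8}] r8c1's peers cover all but 8, so r8c1=8.
Step 37. [r3c7∈{5}] r3c7's peers cover all but 5. So r3c7=5.
Step 38. [r8c5∈{3}] only 3 remains possible at r8c5 ⇒ r8c5=3.
Step 39. [r1c5∈{7}] only 7 remains possible at r1c5, so r1c5=7.
Step 40. [r2c7∈{1}] r2c7's peers cover all but 1. So r2c7=1.
Step 41. [r2c5∈{2}] only 2 remains possible at r2c5. So r2c5=2.
Step 42. [r3c9∈{4}] only 4 remains possible at r3c9 ⇒ r3c9=4.
Step 43. [r7c3∈{7}] r7c3 has the single candidate 7, so r7c3=7.
Step 44. [r4c2∈{3}] r4c2 has the single candidate 3 ⇒ r4c2=3.
Step 45. [r9c8∈{8}] r9c8 is down to just 8 ⇒ r9c8=8.
Step 46. [r8c3∈{9}] only 9 remains possible at r8c3. So r8c3=9.

Answer: 1 8 3 4 7 5 9 2 6 / 9 5 4 3 2 6 1 7 8 / 6 7 2 1 9 8 5 3 4 / 2 3 8 6 5 1 7 4 9 / 4 1 5 7 8 9 3 6 2 / 7 9 6 2 4 3 8 5 1 / 5 4 7 8 1 2 6 9 3 / 8 6 9 5 3 4 2 1 7 / 3 2 1 9 6 7 4 8 5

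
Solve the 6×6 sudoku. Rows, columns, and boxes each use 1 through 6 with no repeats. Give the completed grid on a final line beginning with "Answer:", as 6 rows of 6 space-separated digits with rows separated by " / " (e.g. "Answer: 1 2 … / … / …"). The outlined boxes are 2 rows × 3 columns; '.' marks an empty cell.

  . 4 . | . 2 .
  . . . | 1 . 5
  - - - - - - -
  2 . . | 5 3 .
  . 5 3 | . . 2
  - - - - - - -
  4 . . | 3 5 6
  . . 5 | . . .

Step 1. [r1c4∈{6}] r1c4 has the single candidate 6, so r1c4=6.
Step 2. [r4c5∈{1,4,6}] across col 5, 6 lands solely at r4c5, so r4c5=6.
Step 3. [r3c6∈{1,4}] box 4 places 1 nowhere but r3c6. So r3c6=1.
Step 4. [r3c2∈{6}] r3c2 is down to just 6. So r3c2=6.
Step 5. [r6c5∈{1,4}] 1 has one home in col 5: r6c5. So r6c5=1.
Step 6. [r2c3∈{2,6}] r2c3 is the only open cell in col 3 admitting 6, so r2c3=6.
Step 7. [r5c3∈{1,2}] col 3 places 2 nowhere but r5c3. So r5c3=2.
Step 8. [r2c1∈{3}] only 3 remains possible at r2c1 ⇒ r2c1=3.
Step 9. [r4c1∈{1}] r4c1 has the single candidate 1 ⇒ r4c1=1.
Step 10. [r6c6∈{4}] r6c6's peers cover all but 4 ⇒ r6c6=4.
Step 11. [r6c4∈{2}] only 2 remains possible at r6c4 ⇒ r6c4=2.
Step 12. [r2c2∈{2}] r2c2 is down to just 2, so r2c2=2.
Step 13. [r1c1∈{5}] only 5 remains possible at r1c1 ⇒ r1c1=5.
Step 14. [r4c4∈{4}] nothing but 4 survives at r4c4. So r4c4=4.
Step 15. [r1c6∈{3}] r1c6's peers cover all but 3, so r1c6=3.
Step 16. [r1c3∈{1}] only 1 remains possible at r1c3, so r1c3=1.
Step 17. [r2c5∈{4}] r2c5 is down to just 4 ⇒ r2c5=4.
Step 18. [r5c2∈{1}] nothing but 1 survives at r5c2 ⇒ r5c2=1.
Step 19. [r3c3∈{4}] r3c3 is down to just 4 ⇒ r3c3=4.
Step 20. [r6c1∈{6}] nothing but 6 survives at r6c1, so r6c1=6.
Step 21. [r6c2∈{3}] only 3 remains possible at r6c2. So r6c2=3.

Answer: 5 4 1 6 2 3 / 3 2 6 1 4 5 / 2 6 4 5 3 1 / 1 5 3 4 6 2 / 4 1 2 3 5 6 / 6 3 5 2 1 4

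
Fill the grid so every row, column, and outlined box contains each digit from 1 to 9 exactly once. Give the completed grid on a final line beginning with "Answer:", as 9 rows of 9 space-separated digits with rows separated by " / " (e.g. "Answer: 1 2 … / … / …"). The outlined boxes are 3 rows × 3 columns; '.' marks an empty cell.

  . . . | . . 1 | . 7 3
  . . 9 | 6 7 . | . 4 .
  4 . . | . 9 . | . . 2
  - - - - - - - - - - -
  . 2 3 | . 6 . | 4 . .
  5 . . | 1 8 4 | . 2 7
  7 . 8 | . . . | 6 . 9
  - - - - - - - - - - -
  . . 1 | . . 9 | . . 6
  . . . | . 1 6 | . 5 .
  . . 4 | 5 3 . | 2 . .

Step 1. [r7c2∈{3,5,7,8}] 5 has one home in row 7: r7c2. So r7c2=5.
Step 2. [r9c8∈{1,8,9}] 9 has one home in col 8: r9c8 ⇒ r9c8=9.
Step 3. [r3c8∈{1,6,8}] col 8 places 6 nowhere but r3c8 ⇒ r3c8=6.
Step 4. [r4c9∈{1,5,8}] box 6 places 5 nowhere but r4c9 ⇒ r4c9=5.
Step 5. [r5c2∈{6,9}] row 5 places 9 nowhere but r5c2 ⇒ r5c2=9.
Step 6. [r8c1∈{2,3,8,9}] in row 8, 9 fits only at r8c1. So r8c1=9.
Step 7. [r5c7∈{3}] r5c7 has the single candidate 3. So r5c7=3.
Step 8. [r8c2∈{3,7,8}] across row 8, 3 lands solely at r8c2 ⇒ r8c2=3.
Step 9. [r2c1∈{1,2,3,8}] 3 has one home in col 1: r2c1. So r2c1=3.
Step 10. [r2c6∈{2,5,8}] across row 2, 2 lands solely at r2c6, so r2c6=2.
Step 11. [r2c7∈{1,5,8}] across row 2, 5 lands solely at r2c7, so r2c7=5.
Step 12. [r3c7∈{1,8}] col 7 places 1 nowhere but r3c7 ⇒ r3c7=1.
Step 13. [r2c9∈{8}] only 8 remains possible at r2c9, so r2c9=8.
Step 14. [r4c1∈{1}] r4c1 has the single candidate 1, so r4c1=1.
Step 15. [r4c6∈{7}] r4c6 is down to just 7, so r4c6=7.
Step 16. [r9c6∈{8}] nothing but 8 survives at r9c6 ⇒ r9c6=8.
Step 17. [r7c1∈{2,8}] r7c1 is the only open cell in box 7 admitting 8 ⇒ r7c1=8.
Step 18. [r8c3∈{2,7}] r8c3 is the only open cell in box 7 admitting 2. So r8c3=2.
Step 19. [r3c3∈{5,7}] r3c3 is the only open cell in col 3 admitting 7, so r3c3=7.
Step 20. [r3c6∈{3,5}] r3c6 is the only open cell in row 3 admitting 5 ⇒ r3c6=5.
Step 21. [r9c1∈{6}] r9c1's peers cover all but 6. So r9c1=6.
Step 22. [r3c4∈{3,8}] row 3 places 3 nowhere but r3c4 ⇒ r3c4=3.
Step 23. [r7c7∈{7}] r7c7's peers cover all but 7 ⇒ r7c7=7.
Step 24. [r1c2∈{6,8}] in col 2, 6 fits only at r1c2. So r1c2=6.
Step 25. [r1c5∈{4}] r1c5 has the single candidate 4, so r1c5=4.
Step 26. [r7c5∈{2}] r7c5's peers cover all but 2, so r7c5=2.
Step 27. [r8c9∈{4}] r8c9 has the single candidate 4, so r8c9=4.
Step 28. [r4c8∈{8}] only 8 remains possible at r4c8, so r4c8=8.
Step 29. [r6c2∈{4}] r6c2 is down to just 4. So r6c2=4.
Step 30. [r3c2∈{8}] nothing but 8 survives at r3c2 ⇒ r3c2=8.
Step 31. [r8c4∈{7}] nothing but 7 survives at r8c4 ⇒ r8c4=7.
Step 32. [r6c5∈{5}] nothing but 5 survives at r6c5 ⇒ r6c5=5.
Step 33. [r6c8∈{1}] nothing but 1 survives at r6c8. So r6c8=1.
Step 34. [r1c7∈{9}] r1c7 is down to just 9 ⇒ r1c7=9.
Step 35. [r5c3∈{6}] r5c3 has the single candidate 6 ⇒ r5c3=6.
Step 36. [r7c8∈{3}] r7c8's peers cover all but 3, so r7c8=3.
Step 37. [r4c4∈{9}] r4c4 is down to just 9. So r4c4=9.
Step 38. [r9c9∈{1}] r9c9 has the single candidate 1 ⇒ r9c9=1.
Step 39. [r1c3∈{5}] r1c3 is down to just 5. So r1c3=5.
Step 40. [r7c4∈{4}] only 4 remains possible at r7c4, so r7c4=4.
Step 41. [r8c7∈{8}] r8c7's peers cover all but 8, so r8c7=8.
Step 42. [r6c6∈{3}] nothing but 3 survives at r6c6. So r6c6=3.
Step 43. [r1c1∈{2}] nothing but 2 survives at r1c1, so r1c1=2.
Step 44. [r6c4∈{2}] r6c4's peers cover all but 2, so r6c4=2.
Step 45. [r1c4∈{8}] only 8 remains possible at r1c4, so r1c4=8.
Step 46. [r2c2∈{1}] nothing but 1 survives at r2c2 ⇒ r2c2=1.
Step 47. [r9c2∈{7}] r9c2 has the single candidate 7. So r9c2=7.

Answer: 2 6 5 8 4 1 9 7 3 / 3 1 9 6 7 2 5 4 8 / 4 8 7 3 9 5 1 6 2 / 1 2 3 9 6 7 4 8 5 / 5 9 6 1 8 4 3 2 7 / 7 4 8 2 5 3 6 1 9 / 8 5 1 4 2 9 7 3 6 / 9 3 2 7 1 6 8 5 4 / 6 7 4 5 3 8 2 9 1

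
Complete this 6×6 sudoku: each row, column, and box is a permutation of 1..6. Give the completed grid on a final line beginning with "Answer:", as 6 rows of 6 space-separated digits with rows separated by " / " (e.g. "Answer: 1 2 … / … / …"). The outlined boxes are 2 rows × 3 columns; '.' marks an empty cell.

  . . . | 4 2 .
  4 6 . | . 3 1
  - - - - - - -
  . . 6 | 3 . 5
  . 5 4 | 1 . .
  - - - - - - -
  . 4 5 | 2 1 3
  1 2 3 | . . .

Step 1. [r6c5∈{4,5,6}] in col 5, 5 fits only at r6c5 ⇒ r6c5=5.
Step 2. [r4c6∈{2,6}] 2 has one home in col 6: r4c6, so r4c6=2.
Step 3. [r1c2∈{1,3}] r1c2 is the only open cell in col 2 admitting 3. So r1c2=3.
Step 4. [r6c6∈{4,6}] across row 6, 4 lands solely at r6c6. So r6c6=4.
Step 5. [r1c6∈{6}] r1c6's peers cover all but 6 ⇒ r1c6=6.
Step 6. [r6c4∈{6}] only 6 remains possible at r6c4, so r6c4=6.
Step 7. [r3c1∈{2}] r3c1 is down to just 2 ⇒ r3c1=2.
Step 8. [r3c5∈{4}] only 4 remains possible at r3c5 ⇒ r3c5=4.
Step 9. [r4c5∈{6}] r4c5 is down to just 6 ⇒ r4c5=6.
Step 10. [r2c3∈{2}] r2c3's peers cover all but 2. So r2c3=2.
Step 11. [r1c3∈{1}] only 1 remains possible at r1c3, so r1c3=1.
Step 12. [r5c1∈{6}] r5c1 has the single candidate 6, so r5c1=6.
Step 13. [r3c2∈{1}] r3c2's peers cover all but 1 ⇒ r3c2=1.
Step 14. [r4c1∈{3}] nothing but 3 survives at r4c1, so r4c1=3.
Step 15. [r1c1∈{5}] r1c1's peers cover all but 5 ⇒ r1c1=5.
Step 16. [r2c4∈{5}] only 5 remains possible at r2c4. So r2c4=5.

Answer: 5 3 1 4 2 6 / 4 6 2 5 3 1 / 2 1 6 3 4 5 / 3 5 4 1 6 2 / 6 4 5 2 1 3 / 1 2 3 6 5 4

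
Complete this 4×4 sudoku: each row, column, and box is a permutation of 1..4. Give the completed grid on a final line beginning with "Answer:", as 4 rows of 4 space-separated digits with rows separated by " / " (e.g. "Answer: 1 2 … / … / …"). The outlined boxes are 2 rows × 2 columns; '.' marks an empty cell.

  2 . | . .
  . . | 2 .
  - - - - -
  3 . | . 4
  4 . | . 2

Step 1. [r4c2∈{1}] nothing but 1 survives at r4c2 ⇒ r4c2=1.
Step 2. [r1c3∈{1,3,4}] in col 3, 4 fits only at r1c3, so r1c3=4.
Step 3. [r1c2∈{3}] r1c2 is down to just 3, so r1c2=3.
Step 4. [r2c4∈{1,3}] 3 has one home in row 2: r2c4 ⇒ r2c4=3.
Step 5. [r4c3∈{3}] nothing but 3 survives at r4c3, so r4c3=3.
Step 6. [r2c2∈{4}] only 4 remains possible at r2c2. So r2c2=4.
Step 7. [r3c2∈{2}] nothing but 2 survives at r3c2. So r3c2=2.
Step 8. [r3c3∈{1}] nothing but 1 survives at r3c3 ⇒ r3c3=1.
Step 9. [r1c4∈{1}] r1c4 is down to just 1, so r1c4=1.
Step 10. [r2c1∈{1}] r2c1's peers cover all but 1. So r2c1=1.

Answer: 2 3 4 1 / 1 4 2 3 / 3 2 1 4 / 4 1 3 2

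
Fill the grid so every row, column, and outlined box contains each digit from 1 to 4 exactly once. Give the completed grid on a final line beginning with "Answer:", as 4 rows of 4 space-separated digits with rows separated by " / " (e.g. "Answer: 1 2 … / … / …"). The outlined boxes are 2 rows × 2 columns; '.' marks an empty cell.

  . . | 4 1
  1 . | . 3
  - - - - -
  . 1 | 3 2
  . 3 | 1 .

Step 1. [r1c2∈{2}] r1c2 has the single candidate 2 ⇒ r1c2=2.
Step 2. [r4c1∈{2,4}] row 4 places 2 nowhere but r4c1. So r4c1=2.
Step 3. [r2c2∈{4}] r2c2 is down to just 4. So r2c2=4.
Step 4. [r1c1∈{3}] r1c1 is down to just 3, so r1c1=3.
Step 5. [r2c3∈{2}] r2c3's peers cover all but 2. So r2c3=2.
Step 6. [r4c4∈{4}] nothing but 4 survives at r4c4, so r4c4=4.
Step 7. [r3c1∈{4}] r3c1 is down to just 4 ⇒ r3c1=4.

Answer: 3 2 4 1 / 1 4 2 3 / 4 1 3 2 / 2 3 1 4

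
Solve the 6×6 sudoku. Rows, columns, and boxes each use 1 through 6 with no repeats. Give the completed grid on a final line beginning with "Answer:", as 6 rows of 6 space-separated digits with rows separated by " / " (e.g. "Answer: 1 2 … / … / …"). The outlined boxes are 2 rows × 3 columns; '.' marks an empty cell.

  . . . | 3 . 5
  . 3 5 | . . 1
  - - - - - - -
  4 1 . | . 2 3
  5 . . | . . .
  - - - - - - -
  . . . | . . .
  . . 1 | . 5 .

Step 1. [r3c3∈{6}] r3c3 is down to just 6, so r3c3=6.
Step 2. [r5c5∈{1,3,4,6}] across col 5, 3 lands solely at r5c5. So r5c5=3.
Step 3. [r2c4∈{2,4,6}] in box 2, 2 fits only at r2c4 ⇒ r2c4=2.
Step 4. [r2c1∈{6}] r2c1 has the single candidate 6. So r2c1=6.
Step 5. [r5c1∈{2}] nothing but 2 survives at r5c1 ⇒ r5c1=2.
Step 6. [r5c3∈{4}] nothing but 4 survives at r5c3, so r5c3=4.
Step 7. [r5c6∈{6}] r5c6 is down to just 6, so r5c6=6.
Step 8. [r4c5∈{1,4,6}] across col 5, 1 lands solely at r4c5, so r4c5=1.
Step 9. [r4c2∈{2}] r4c2 is down to just 2, so r4c2=2.
Step 10. [r4c6∈{4}] nothing but 4 survives at r4c6 ⇒ r4c6=4.
Step 11. [r1c5∈{4,6}] 6 has one home in row 1: r1c5, so r1c5=6.
Step 12. [r6c6∈{2}] r6c6's peers cover all but 2, so r6c6=2.
Step 13. [r3c4∈{5}] r3c4 has the single candidate 5, so r3c4=5.
Step 14. [r1c1∈{1}] nothing but 1 survives at r1c1, so r1c1=1.
Step 15. [r1c3∈{2}] only 2 remains possible at r1c3. So r1c3=2.
Step 16. [r6c2∈{6}] r6c2's peers cover all but 6, so r6c2=6.
Step 17. [r1c2∈{4}] r1c2 is down to just 4. So r1c2=4.
Step 18. [r2c5∈{4}] r2c5 is down to just 4 ⇒ r2c5=4.
Step 19. [r4c4∈{6}] nothing but 6 survives at r4c4, so r4c4=6.
Step 20. [r6c1∈{3}] only 3 remains possible at r6c1, so r6c1=3.
Step 21. [r6c4∈{4}] r6c4's peers cover all but 4, so r6c4=4.
Step 22. [r5c2∈{5}] nothing but 5 survives at r5c2. So r5c2=5.
Step 23. [r5c4∈{1}] r5c4 has the single candidate 1, so r5c4=1.
Step 24. [r4c3∈{3}] nothing but 3 survives at r4c3 ⇒ r4c3=3.

Answer: 1 4 2 3 6 5 / 6 3 5 2 4 1 / 4 1 6 5 2 3 / 5 2 3 6 1 4 / 2 5 4 1 3 6 / 3 6 1 4 5 2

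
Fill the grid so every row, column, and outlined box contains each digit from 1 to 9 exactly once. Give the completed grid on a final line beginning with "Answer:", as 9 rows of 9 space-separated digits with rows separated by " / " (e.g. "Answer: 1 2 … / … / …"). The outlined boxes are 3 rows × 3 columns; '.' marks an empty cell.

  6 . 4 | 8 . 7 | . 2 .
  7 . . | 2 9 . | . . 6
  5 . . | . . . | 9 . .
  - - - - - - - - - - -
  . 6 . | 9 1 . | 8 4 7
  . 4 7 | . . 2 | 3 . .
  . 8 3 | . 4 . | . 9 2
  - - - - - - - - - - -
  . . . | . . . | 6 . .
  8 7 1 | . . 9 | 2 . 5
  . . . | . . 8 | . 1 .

Step 1. [r8c8∈{3}] r8c8's peers cover all but 3 ⇒ r8c8=3.
Step 2. [r8c4∈{4,6}] in row 8, 4 fits only at r8c4, so r8c4=4.
Step 3. [r9c3∈{2,5,6,9}] 6 has one home in col 3: r9c3. So r9c3=6.
Step 4. [r7c3∈{2,5,9}] across col 3, 9 lands solely at r7c3, so r7c3=9.
Step 5. [r9c7∈{4,7}] in col 7, 7 fits only at r9c7, so r9c7=7.
Step 6. [r4c6∈{3,5}] row 4 places 3 nowhere but r4c6, so r4c6=3.
Step 7. [r2c2∈{1,3}] r2c2 is the only open cell in row 2 admitting 3, so r2c2=3.
Step 8. [r7c5∈{2,3,5,7}] col 5 places 7 nowhere but r7c5. So r7c5=7.
Step 9. [r2c7∈{1,4,5}] col 7 places 4 nowhere but r2c7. So r2c7=4.
Step 10. [r2c6∈{1,5}] row 2 places 1 nowhere but r2c6. So r2c6=1.
Step 11. [r7c6∈{5}] nothing but 5 survives at r7c6. So r7c6=5.
Step 12. [r5c9∈{1}] r5c9's peers cover all but 1, so r5c9=1.
Step 13. [r9c4∈{3}] only 3 remains possible at r9c4. So r9c4=3.
Step 14. [r6c6∈{6}] nothing but 6 survives at r6c6. So r6c6=6.
Step 15. [r7c2∈{2}] only 2 remains possible at r7c2. So r7c2=2.
Step 16. [r7c8∈{8}] r7c8 is down to just 8. So r7c8=8.
Step 17. [r6c7∈{5}] r6c7 is down to just 5 ⇒ r6c7=5.
Step 18. [r7c9∈{4}] r7c9 has the single candidate 4. So r7c9=4.
Step 19. [r3c3∈{2,8}] 2 has one home in row 3: r3c3 ⇒ r3c3=2.
Step 20. [r1c5∈{3,5}] 5 has one home in row 1: r1c5, so r1c5=5.
Step 21. [r3c5∈{3,6}] r3c5 is the only open cell in col 5 admitting 3, so r3c5=3.
Step 22. [r1c7∈{1}] only 1 remains possible at r1c7. So r1c7=1.
Step 23. [r3c6∈{4}] only 4 remains possible at r3c6. So r3c6=4.
Step 24. [r3c2∈{1}] r3c2's peers cover all but 1, so r3c2=1.
Step 25. [r9c9∈{9}] r9c9 is down to just 9. So r9c9=9.
Step 26. [r5c8∈{6}] r5c8 is down to just 6, so r5c8=6.
Step 27. [r8c5∈{6}] nothing but 6 survives at r8c5, so r8c5=6.
Step 28. [r3c4∈{6}] nothing but 6 survives at r3c4. So r3c4=6.
Step 29. [r4c1∈{2}] r4c1 has the single candidate 2, so r4c1=2.
Step 30. [r4c3∈{5}] r4c3 is down to just 5 ⇒ r4c3=5.
Step 31. [r5c1∈{9}] nothing but 9 survives at r5c1. So r5c1=9.
Step 32. [r5c5∈{8}] nothing but 8 survives at r5c5. So r5c5=8.
Step 33. [r7c1∈{3}] nothing but 3 survives at r7c1. So r7c1=3.
Step 34. [r6c4∈{7}] only 7 remains possible at r6c4, so r6c4=7.
Step 35. [r9c1∈{4}] r9c1 has the single candidate 4. So r9c1=4.
Step 36. [r2c8∈{5}] nothing but 5 survives at r2c8 ⇒ r2c8=5.
Step 37. [r7c4∈{1}] r7c4 is down to just 1 ⇒ r7c4=1.
Step 38. [r6c1∈{1}] r6c1 is down to just 1, so r6c1=1.
Step 39. [r3c9∈{8}] r3c9 has the single candidate 8. So r3c9=8.
Step 40. [r1c2∈{9}] r1c2 has the single candidate 9. So r1c2=9.
Step 41. [r1c9∈{3}] r1c9's peers cover all but 3. So r1c9=3.
Step 42. [r9c5∈{2}] r9c5 has the single candidate 2. So r9c5=2.
Step 43. [r3c8∈{7}] nothing but 7 survives at r3c8 ⇒ r3c8=7.
Step 44. [r5c4∈{5}] r5c4's peers cover all but 5 ⇒ r5c4=5.
Step 45. [r2c3∈{8}] r2c3 is down to just 8, so r2c3=8.
Step 46. [r9c2∈{5}] nothing but 5 survives at r9c2, so r9c2=5.

Answer: 6 9 4 8 5 7 1 2 3 / 7 3 8 2 9 1 4 5 6 / 5 1 2 6 3 4 9 7 8 / 2 6 5 9 1 3 8 4 7 / 9 4 7 5 8 2 3 6 1 / 1 8 3 7 4 6 5 9 2 / 3 2 9 1 7 5 6 8 4 / 8 7 1 4 6 9 2 3 5 / 4 5 6 3 2 8 7 1 9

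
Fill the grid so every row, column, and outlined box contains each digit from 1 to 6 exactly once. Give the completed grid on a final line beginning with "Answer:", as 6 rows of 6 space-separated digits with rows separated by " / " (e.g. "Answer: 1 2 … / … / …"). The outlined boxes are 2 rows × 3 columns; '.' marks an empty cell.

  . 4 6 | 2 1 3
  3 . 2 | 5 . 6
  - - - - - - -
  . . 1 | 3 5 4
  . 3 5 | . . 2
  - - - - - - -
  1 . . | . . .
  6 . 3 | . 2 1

Step 1. [r5c3∈{4}] r5c3 has the single candidate 4, so r5c3=4.
Step 2. [r4c5∈{6}] r4c5 has the single candidate 6. So r4c5=6.
Step 3. [r5c2∈{2,5}] 2 has one home in row 5: r5c2. So r5c2=2.
Step 4. [r5c6∈{5}] r5c6 is down to just 5, so r5c6=5.
Step 5. [r6c4∈{4}] r6c4's peers cover all but 4 ⇒ r6c4=4.
Step 6. [r3c1∈{2}] r3c1's peers cover all but 2 ⇒ r3c1=2.
Step 7. [r1c1∈{5}] r1c1 has the single candidate 5 ⇒ r1c1=5.
Step 8. [r3c2∈{6}] r3c2 has the single candidate 6 ⇒ r3c2=6.
Step 9. [r5c5∈{3}] r5c5 is down to just 3, so r5c5=3.
Step 10. [r4c4∈{1}] r4c4 has the single candidate 1 ⇒ r4c4=1.
Step 11. [r5c4∈{6}] only 6 remains possible at r5c4, so r5c4=6.
Step 12. [r2c5∈{4}] only 4 remains possible at r2c5. So r2c5=4.
Step 13. [r2c2∈{1}] only 1 remains possible at r2c2 ⇒ r2c2=1.
Step 14. [r6c2∈{5}] r6c2 is down to just 5. So r6c2=5.
Step 15. [r4c1∈{4}] r4c1 is down to just 4, so r4c1=4.

Answer: 5 4 6 2 1 3 / 3 1 2 5 4 6 / 2 6 1 3 5 4 / 4 3 5 1 6 2 / 1 2 4 6 3 5 / 6 5 3 4 2 1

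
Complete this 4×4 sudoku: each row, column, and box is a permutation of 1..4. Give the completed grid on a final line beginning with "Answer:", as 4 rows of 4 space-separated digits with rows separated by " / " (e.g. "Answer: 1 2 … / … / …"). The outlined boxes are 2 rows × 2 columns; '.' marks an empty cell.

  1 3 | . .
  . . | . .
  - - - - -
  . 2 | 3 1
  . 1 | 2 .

Step 1. [r1c3∈{4}] r1c3 is down to just 4 ⇒ r1c3=4.
Step 2. [r3c1∈{4}] r3c1 is down to just 4 ⇒ r3c1=4.
Step 3. [r2c4∈{2,3}] in row 2, 3 fits only at r2c4, so r2c4=3.
Step 4. [r4c1∈{3}] nothing but 3 survives at r4c1, so r4c1=3.
Step 5. [r2c1∈{2}] r2c1's peers cover all but 2, so r2c1=2.
Step 6. [r4c4∈{4}] r4c4's peers cover all but 4 ⇒ r4c4=4.
Step 7. [r2c3∈{1}] r2c3 has the single candidate 1. So r2c3=1.
Step 8. [r2c2∈{4}] r2c2 has the single candidate 4, so r2c2=4.
Step 9. [r1c4∈{2}] r1c4 has the single candidate 2, so r1c4=2.

Answer: 1 3 4 2 / 2 4 1 3 / 4 2 3 1 / 3 1 2 4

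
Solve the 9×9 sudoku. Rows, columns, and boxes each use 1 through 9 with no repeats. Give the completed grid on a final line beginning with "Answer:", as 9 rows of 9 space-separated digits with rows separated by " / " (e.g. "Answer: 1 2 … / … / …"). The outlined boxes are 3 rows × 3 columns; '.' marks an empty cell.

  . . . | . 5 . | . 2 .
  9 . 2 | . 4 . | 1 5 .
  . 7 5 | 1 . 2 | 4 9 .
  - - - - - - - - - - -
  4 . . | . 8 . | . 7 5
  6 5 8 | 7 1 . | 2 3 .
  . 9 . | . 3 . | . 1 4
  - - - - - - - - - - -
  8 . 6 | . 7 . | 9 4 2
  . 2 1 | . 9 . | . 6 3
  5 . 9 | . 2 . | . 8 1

Step 1. [r1c7∈{3,6,7,8}] across col 7, 3 lands solely at r1c7, so r1c7=3.
Step 2. [r7c2∈{3}] r7c2's peers cover all but 3, so r7c2=3.
Step 3. [r3c5∈{6}] only 6 remains possible at r3c5. So r3c5=6.
Step 4. [r7c4∈{5}] r7c4 is down to just 5, so r7c4=5.
Step 5. [r4c4∈{2,6,9}] across row 4, 2 lands solely at r4c4, so r4c4=2.
Step 6. [r6c4∈{6}] r6c4's peers cover all but 6, so r6c4=6.
Step 7. [r5c6∈{4,9}] row 5 places 4 nowhere but r5c6. So r5c6=4.
Step 8. [r8c6∈{8}] r8c6 has the single candidate 8, so r8c6=8.
Step 9. [r8c1∈{7}] nothing but 7 survives at r8c1 ⇒ r8c1=7.
Step 10. [r3c9∈{8}] r3c9 is down to just 8, so r3c9=8.
Step 11. [r9c2∈{4}] r9c2 has the single candidate 4 ⇒ r9c2=4.
Step 12. [r9c4∈{3}] only 3 remains possible at r9c4. So r9c4=3.
Step 13. [r1c4∈{8,9}] col 4 places 9 nowhere but r1c4 ⇒ r1c4=9.
Step 14. [r1c2∈{1,6,8}] across row 1, 8 lands solely at r1c2, so r1c2=8.
Step 15. [r1c6∈{7}] nothing but 7 survives at r1c6. So r1c6=7.
Step 16. [r1c9∈{6}] r1c9 is down to just 6, so r1c9=6.
Step 17. [r2c4∈{8}] only 8 remains possible at r2c4, so r2c4=8.
Step 18. [r9c6∈{6}] nothing but 6 survives at r9c6 ⇒ r9c6=6.
Step 19. [r4c3∈{3}] r4c3's peers cover all but 3. So r4c3=3.
Step 20. [r3c1∈{3}] nothing but 3 survives at r3c1. So r3c1=3.
Step 21. [r2c6∈{3}] r2c6 is down to just 3, so r2c6=3.
Step 22. [r2c2∈{6}] r2c2 is down to just 6, so r2c2=6.
Step 23. [r7c6∈{1}] r7c6 has the single candidate 1. So r7c6=1.
Step 24. [r4c2∈{1}] only 1 remains possible at r4c2. So r4c2=1.
Step 25. [r8c7∈{5}] r8c7 is down to just 5, so r8c7=5.
Step 26. [r6c7∈{8}] r6c7 is down to just 8 ⇒ r6c7=8.
Step 27. [r5c9∈{9}] r5c9 has the single candidate 9 ⇒ r5c9=9.
Step 28. [r8c4∈{4}] r8c4 has the single candidate 4 ⇒ r8c4=4.
Step 29. [r2c9∈{7}] r2c9 is down to just 7 ⇒ r2c9=7.
Step 30. [r6c1∈{2}] r6c1 is down to just 2, so r6c1=2.
Step 31. [r4c7∈{6}] r4c7 has the single candidate 6, so r4c7=6.
Step 32. [r1c1∈{1}] r1c1 is down to just 1 ⇒ r1c1=1.
Step 33. [r4c6∈{9}] nothing but 9 survives at r4c6 ⇒ r4c6=9.
Step 34. [r9c7∈{7}] nothing but 7 survives at r9c7. So r9c7=7.
Step 35. [r6c3∈{7}] nothing but 7 survives at r6c3 ⇒ r6c3=7.
Step 36. [r1c3∈{4}] r1c3 has the single candidate 4, so r1c3=4.
Step 37. [r6c6∈{5}] r6c6's peers cover all but 5, so r6c6=5.

Answer: 1 8 4 9 5 7 3 2 6 / 9 6 2 8 4 3 1 5 7 / 3 7 5 1 6 2 4 9 8 / 4 1 3 2 8 9 6 7 5 / 6 5 8 7 1 4 2 3 9 / 2 9 7 6 3 5 8 1 4 / 8 3 6 5 7 1 9 4 2 / 7 2 1 4 9 8 5 6 3 / 5 4 9 3 2 6 7 8 1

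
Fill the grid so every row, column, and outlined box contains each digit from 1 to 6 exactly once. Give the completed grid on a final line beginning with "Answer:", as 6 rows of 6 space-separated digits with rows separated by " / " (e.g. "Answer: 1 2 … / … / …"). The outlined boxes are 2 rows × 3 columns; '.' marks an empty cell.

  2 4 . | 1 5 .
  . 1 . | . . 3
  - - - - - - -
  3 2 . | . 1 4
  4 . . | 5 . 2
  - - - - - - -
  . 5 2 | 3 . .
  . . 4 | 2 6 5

Step 1. [r3c3∈{5,6}] r3c3 is the only open cell in row 3 admitting 5 ⇒ r3c3=5.
Step 2. [r2c3∈{6}] nothing but 6 survives at r2c3, so r2c3=6.
Step 3. [r5c6∈{1}] only 1 remains possible at r5c6. So r5c6=1.
Step 4. [r5c5∈{4}] nothing but 4 survives at r5c5. So r5c5=4.
Step 5. [r1c3∈{3}] nothing but 3 survives at r1c3 ⇒ r1c3=3.
Step 6. [r6c2∈{3}] r6c2 is down to just 3. So r6c2=3.
Step 7. [r3c4∈{6}] r3c4 has the single candidate 6. So r3c4=6.
Step 8. [r2c5∈{2}] r2c5 has the single candidate 2 ⇒ r2c5=2.
Step 9. [r4c3∈{1}] r4c3's peers cover all but 1. So r4c3=1.
Step 10. [r4c2∈{6}] r4c2 has the single candidate 6. So r4c2=6.
Step 11. [r5c1∈{6}] only 6 remains possible at r5c1. So r5c1=6.
Step 12. [r4c5∈{3}] r4c5's peers cover all but 3, so r4c5=3.
Step 13. [r2c1∈{5}] nothing but 5 survives at r2c1, so r2c1=5.
Step 14. [r6c1∈{1}] r6c1 has the single candidate 1. So r6c1=1.
Step 15. [r2c4∈{4}] r2c4 has the single candidate 4 ⇒ r2c4=4.
Step 16. [r1c6∈{6}] only 6 remains possible at r1c6 ⇒ r1c6=6.

Answer: 2 4 3 1 5 6 / 5 1 6 4 2 3 / 3 2 5 6 1 4 / 4 6 1 5 3 2 / 6 5 2 3 4 1 / 1 3 4 2 6 5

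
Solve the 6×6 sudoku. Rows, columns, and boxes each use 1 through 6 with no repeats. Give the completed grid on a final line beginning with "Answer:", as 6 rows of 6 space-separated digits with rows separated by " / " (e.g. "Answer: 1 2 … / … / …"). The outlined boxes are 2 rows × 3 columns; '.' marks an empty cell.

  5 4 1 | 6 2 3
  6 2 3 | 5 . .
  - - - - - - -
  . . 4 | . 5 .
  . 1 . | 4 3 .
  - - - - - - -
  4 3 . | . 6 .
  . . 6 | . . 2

Step 1. [r5c4∈{1}] r5c4 has the single candidate 1. So r5c4=1.
Step 2. [r2c6∈{1,4}] r2c6 is the only open cell in col 6 admitting 4 ⇒ r2c6=4.
Step 3. [r5c3∈{2,5}] row 5 places 2 nowhere but r5c3, so r5c3=2.
Step 4. [r3c6∈{1,6}] 1 has one home in row 3: r3c6. So r3c6=1.
Step 5. [r3c1∈{2,3}] across row 3, 3 lands solely at r3c1, so r3c1=3.
Step 6. [r3c4∈{2}] r3c4 is down to just 2, so r3c4=2.
Step 7. [r6c5∈{4}] only 4 remains possible at r6c5. So r6c5=4.
Step 8. [r3c2∈{6}] nothing but 6 survives at r3c2, so r3c2=6.
Step 9. [r6c1∈{1}] nothing but 1 survives at r6c1 ⇒ r6c1=1.
Step 10. [r5c6∈{5}] r5c6 is down to just 5 ⇒ r5c6=5.
Step 11. [r4c1∈{2}] r4c1 is down to just 2 ⇒ r4c1=2.
Step 12. [r6c4∈{3}] r6c4 is down to just 3 ⇒ r6c4=3.
Step 13. [r4c6∈{6}] r4c6 has the single candidate 6. So r4c6=6.
Step 14. [r2c5∈{1}] r2c5's peers cover all but 1. So r2c5=1.
Step 15. [r6c2∈{5}] r6c2 is down to just 5 ⇒ r6c2=5.
Step 16. [r4c3∈{5}] r4c3 has the single candidate 5 ⇒ r4c3=5.

Answer: 5 4 1 6 2 3 / 6 2 3 5 1 4 / 3 6 4 2 5 1 / 2 1 5 4 3 6 / 4 3 2 1 6 5 / 1 5 6 3 4 2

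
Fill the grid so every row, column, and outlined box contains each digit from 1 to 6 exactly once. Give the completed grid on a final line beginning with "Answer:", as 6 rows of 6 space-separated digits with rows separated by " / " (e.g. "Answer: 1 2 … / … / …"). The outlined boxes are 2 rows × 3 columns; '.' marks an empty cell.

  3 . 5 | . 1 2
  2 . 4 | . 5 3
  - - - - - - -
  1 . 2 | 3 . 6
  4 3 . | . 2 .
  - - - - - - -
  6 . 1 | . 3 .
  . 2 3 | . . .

Step 1. [r6c1∈{5}] only 5 remains possible at r6c1. So r6c1=5.
Step 2. [r2c4∈{6}] only 6 remains possible at r2c4, so r2c4=6.
Step 3. [r5c4∈{2,4,5}] row 5 places 2 nowhere but r5c4 ⇒ r5c4=2.
Step 4. [r5c6∈{4,5}] row 5 places 5 nowhere but r5c6. So r5c6=5.
Step 5. [r6c6∈{1,4}] col 6 places 4 nowhere but r6c6. So r6c6=4.
Step 6. [r6c4∈{1}] r6c4 has the single candidate 1, so r6c4=1.
Step 7. [r3c5∈{4}] nothing but 4 survives at r3c5 ⇒ r3c5=4.
Step 8. [r6c5∈{6}] r6c5's peers cover all but 6. So r6c5=6.
Step 9. [r4c3∈{6}] r4c3's peers cover all but 6. So r4c3=6.
Step 10. [r5c2∈{4}] r5c2 is down to just 4 ⇒ r5c2=4.
Step 11. [r1c4∈{4}] nothing but 4 survives at r1c4. So r1c4=4.
Step 12. [r1c2∈{6}] only 6 remains possible at r1c2 ⇒ r1c2=6.
Step 13. [r2c2∈{1}] r2c2 is down to just 1, so r2c2=1.
Step 14. [r4c4∈{5}] r4c4 has the single candidate 5. So r4c4=5.
Step 15. [r4c6∈{1}] nothing but 1 survives at r4c6, so r4c6=1.
Step 16. [r3c2∈{5}] only 5 remains possible at r3c2, so r3c2=5.

Answer: 3 6 5 4 1 2 / 2 1 4 6 5 3 / 1 5 2 3 4 6 / 4 3 6 5 2 1 / 6 4 1 2 3 5 / 5 2 3 1 6 4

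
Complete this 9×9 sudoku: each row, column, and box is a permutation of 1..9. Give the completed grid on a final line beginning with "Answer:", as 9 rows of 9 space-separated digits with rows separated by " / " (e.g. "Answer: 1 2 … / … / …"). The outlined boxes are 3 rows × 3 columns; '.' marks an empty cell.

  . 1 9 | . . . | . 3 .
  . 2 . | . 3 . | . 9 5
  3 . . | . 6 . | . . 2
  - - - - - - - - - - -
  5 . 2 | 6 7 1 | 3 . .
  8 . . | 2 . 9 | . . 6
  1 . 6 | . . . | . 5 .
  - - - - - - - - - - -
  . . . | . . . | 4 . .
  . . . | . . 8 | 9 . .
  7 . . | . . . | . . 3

Step 1. [r9c7∈{1,2,5,6,8}] in col 7, 5 fits only at r9c7. So r9c7=5.
Step 2. [r3c4∈{1,4,5,7,8,9}] in row 3, 9 fits only at r3c4 ⇒ r3c4=9.
Step 3. [r2c4∈{1,4,7,8}] 1 has one home in box 2: r2c4 ⇒ r2c4=1.
Step 4. [r9c4∈{4}] r9c4 has the single candidate 4. So r9c4=4.
Step 5. [r7c1∈{2,6,9}] col 1 places 9 nowhere but r7c1, so r7c1=9.
Step 6. [r8c1∈{2,4,6}] across col 1, 2 lands solely at r8c1 ⇒ r8c1=2.
Step 7. [r5c5∈{4,5}] in row 5, 5 fits only at r5c5. So r5c5=5.
Step 8. [r8c5∈{1}] only 1 remains possible at r8c5. So r8c5=1.
Step 9. [r8c9∈{7}] r8c9's peers cover all but 7 ⇒ r8c9=7.
Step 10. [r7c5∈{2}] r7c5 has the single candidate 2. So r7c5=2.
Step 11. [r7c9∈{1,8}] across col 9, 1 lands solely at r7c9 ⇒ r7c9=1.
Step 12. [r8c8∈{6}] only 6 remains possible at r8c8 ⇒ r8c8=6.
Step 13. [r7c8∈{8}] only 8 remains possible at r7c8. So r7c8=8.
Step 14. [r4c9∈{4,8,9}] 8 has one home in row 4: r4c9, so r4c9=8.
Step 15. [r1c9∈{4}] r1c9's peers cover all but 4. So r1c9=4.
Step 16. [r2c1∈{4,6}] across col 1, 4 lands solely at r2c1. So r2c1=4.
Step 17. [r2c6∈{7}] r2c6's peers cover all but 7. So r2c6=7.
Step 18. [r1c7∈{6,7,8}] r1c7 is the only open cell in row 1 admitting 7, so r1c7=7.
Step 19. [r6c2∈{3,4,7,9}] 7 has one home in row 6: r6c2, so r6c2=7.
Step 20. [r2c3∈{8}] r2c3 has the single candidate 8 ⇒ r2c3=8.
Step 21. [r3c2∈{5}] r3c2's peers cover all but 5. So r3c2=5.
Step 22. [r4c8∈{4}] nothing but 4 survives at r4c8, so r4c8=4.
Step 23. [r7c4∈{3,5,7}] r7c4 is the only open cell in row 7 admitting 7 ⇒ r7c4=7.
Step 24. [r5c7∈{1}] r5c7 is down to just 1. So r5c7=1.
Step 25. [r1c5∈{8}] r1c5 has the single candidate 8, so r1c5=8.
Step 26. [r9c6∈{6}] r9c6 is down to just 6 ⇒ r9c6=6.
Step 27. [r1c4∈{5}] r1c4 is down to just 5 ⇒ r1c4=5.
Step 28. [r8c4∈{3}] r8c4's peers cover all but 3, so r8c4=3.
Step 29. [r8c2∈{4}] nothing but 4 survives at r8c2, so r8c2=4.
Step 30. [r5c2∈{3}] r5c2 has the single candidate 3, so r5c2=3.
Step 31. [r6c6∈{3,4}] 3 has one home in row 6: r6c6, so r6c6=3.
Step 32. [r7c6∈{5}] r7c6 is down to just 5 ⇒ r7c6=5.
Step 33. [r1c6∈{2}] r1c6 is down to just 2. So r1c6=2.
Step 34. [r9c8∈{2}] r9c8 is down to just 2. So r9c8=2.
Step 35. [r4c2∈{9}] r4c2 has the single candidate 9. So r4c2=9.
Step 36. [r6c5∈{4}] nothing but 4 survives at r6c5. So r6c5=4.
Step 37. [r1c1∈{6}] r1c1's peers cover all but 6 ⇒ r1c1=6.
Step 38. [r3c7∈{8}] r3c7 is down to just 8 ⇒ r3c7=8.
Step 39. [r9c5∈{9}] r9c5's peers cover all but 9, so r9c5=9.
Step 40. [r2c7∈{6}] nothing but 6 survives at r2c7, so r2c7=6.
Step 41. [r6c4∈{8}] r6c4's peers cover all but 8, so r6c4=8.
Step 42. [r3c8∈{1}] r3c8 has the single candidate 1. So r3c8=1.
Step 43. [r3c6∈{4}] r3c6 has the single candidate 4, so r3c6=4.
Step 44. [r7c2∈{6}] r7c2's peers cover all but 6 ⇒ r7c2=6.
Step 45. [r5c8∈{7}] only 7 remains possible at r5c8. So r5c8=7.
Step 46. [r6c9∈{9}] r6c9 is down to just 9, so r6c9=9.
Step 47. [r5c3∈{4}] only 4 remains possible at r5c3. So r5c3=4.
Step 48. [r9c3∈{1}] nothing but 1 survives at r9c3. So r9c3=1.
Step 49. [r7c3∈{3}] r7c3 is down to just 3, so r7c3=3.
Step 50. [r8c3∈{5}] r8c3 is down to just 5. So r8c3=5.
Step 51. [r6c7∈{2}] r6c7 has the single candidate 2, so r6c7=2.
Step 52. [r3c3∈{7}] only 7 remains possible at r3c3, so r3c3=7.
Step 53. [r9c2∈{8}] nothing but 8 survives at r9c2. So r9c2=8.

Answer: 6 1 9 5 8 2 7 3 4 / 4 2 8 1 3 7 6 9 5 / 3 5 7 9 6 4 8 1 2 / 5 9 2 6 7 1 3 4 8 / 8 3 4 2 5 9 1 7 6 / 1 7 6 8 4 3 2 5 9 / 9 6 3 7 2 5 4 8 1 / 2 4 5 3 1 8 9 6 7 / 7 8 1 4 9 6 5 2 3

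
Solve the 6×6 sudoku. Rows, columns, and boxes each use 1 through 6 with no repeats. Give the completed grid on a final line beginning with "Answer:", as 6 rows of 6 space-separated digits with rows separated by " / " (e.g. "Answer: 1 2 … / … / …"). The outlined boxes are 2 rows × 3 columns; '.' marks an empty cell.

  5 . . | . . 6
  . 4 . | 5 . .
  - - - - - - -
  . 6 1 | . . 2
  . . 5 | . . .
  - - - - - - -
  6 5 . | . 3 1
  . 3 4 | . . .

Step 1. [r4c6∈{3,4}] 4 has one home in col 6: r4c6. So r4c6=4.
Step 2. [r1c2∈{1,2}] r1c2 is the only open cell in col 2 admitting 1. So r1c2=1.
Step 3. [r5c3∈{2}] only 2 remains possible at r5c3, so r5c3=2.
Step 4. [r2c6∈{3}] r2c6 is down to just 3, so r2c6=3.
Step 5. [r4c4∈{1,3,6}] r4c4 is the only open cell in col 4 admitting 1 ⇒ r4c4=1.
Step 6. [r2c1∈{2}] only 2 remains possible at r2c1 ⇒ r2c1=2.
Step 7. [r1c5∈{2,4}] 4 has one home in col 5: r1c5, so r1c5=4.
Step 8. [r6c5∈{2,5,6}] r6c5 is the only open cell in col 5 admitting 2, so r6c5=2.
Step 9. [r4c1∈{3}] r4c1 is down to just 3. So r4c1=3.
Step 10. [r5c4∈{4}] r5c4 is down to just 4, so r5c4=4.
Step 11. [r2c5∈{1}] r2c5's peers cover all but 1. So r2c5=1.
Step 12. [r6c6∈{5}] r6c6's peers cover all but 5. So r6c6=5.
Step 13. [r3c4∈{3}] r3c4 is down to just 3, so r3c4=3.
Step 14. [r3c5∈{5}] r3c5 is down to just 5 ⇒ r3c5=5.
Step 15. [r1c4∈{2}] nothing but 2 survives at r1c4, so r1c4=2.
Step 16. [r3c1∈{4}] r3c1 has the single candidate 4. So r3c1=4.
Step 17. [r4c5∈{6}] r4c5's peers cover all but 6 ⇒ r4c5=6.
Step 18. [r4c2∈{2}] only 2 remains possible at r4c2 ⇒ r4c2=2.
Step 19. [r6c1∈{1}] r6c1's peers cover all but 1. So r6c1=1.
Step 20. [r6c4∈{6}] only 6 remains possible at r6c4. So r6c4=6.
Step 21. [r2c3∈{6}] only 6 remains possible at r2c3, so r2c3=6.
Step 22. [r1c3∈{3}] nothing but 3 survives at r1c3 ⇒ r1c3=3.

Answer: 5 1 3 2 4 6 / 2 4 6 5 1 3 / 4 6 1 3 5 2 / 3 2 5 1 6 4 / 6 5 2 4 3 1 / 1 3 4 6 2 5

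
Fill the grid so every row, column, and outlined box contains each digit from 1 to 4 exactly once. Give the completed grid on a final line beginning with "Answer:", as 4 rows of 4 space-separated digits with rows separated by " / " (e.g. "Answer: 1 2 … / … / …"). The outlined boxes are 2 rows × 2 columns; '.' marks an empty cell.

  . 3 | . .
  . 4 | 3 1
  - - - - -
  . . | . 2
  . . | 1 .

Step 1. [r3c1∈{1,3,4}] in row 3, 3 fits only at r3c1, so r3c1=3.
Step 2. [r1c3∈{2,4}] in col 3, 2 fits only at r1c3. So r1c3=2.
Step 3. [r4c1∈{2,4}] in col 1, 4 fits only at r4c1 ⇒ r4c1=4.
Step 4. [r2c1∈{2}] r2c1's peers cover all but 2, so r2c1=2.
Step 5. [r1c4∈{4}] r1c4's peers cover all but 4, so r1c4=4.
Step 6. [r3c2∈{1}] r3c2's peers cover all but 1, so r3c2=1.
Step 7. [r4c4∈{3}] r4c4 has the single candidate 3 ⇒ r4c4=3.
Step 8. [r4c2∈{2}] r4c2 is down to just 2 ⇒ r4c2=2.
Step 9. [r3c3∈{4}] r3c3's peers cover all but 4, so r3c3=4.
Step 10. [r1c1∈{1}] r1c1's peers cover all but 1 ⇒ r1c1=1.

Answer: 1 3 2 4 / 2 4 3 1 / 3 1 4 2 / 4 2 1 3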